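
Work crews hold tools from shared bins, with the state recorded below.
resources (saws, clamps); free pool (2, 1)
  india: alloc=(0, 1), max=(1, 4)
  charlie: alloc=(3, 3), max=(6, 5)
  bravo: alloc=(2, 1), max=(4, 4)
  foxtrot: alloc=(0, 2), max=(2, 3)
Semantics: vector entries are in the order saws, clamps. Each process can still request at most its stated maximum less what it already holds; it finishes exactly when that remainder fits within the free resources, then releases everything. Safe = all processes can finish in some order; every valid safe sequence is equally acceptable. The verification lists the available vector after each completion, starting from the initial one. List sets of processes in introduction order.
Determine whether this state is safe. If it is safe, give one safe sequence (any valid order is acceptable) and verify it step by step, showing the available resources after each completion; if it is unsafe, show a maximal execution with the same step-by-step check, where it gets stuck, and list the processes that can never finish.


SAFE. One safe sequence: foxtrot, india, bravo, charlie.
Key observation: reading the order forward, foxtrot is the first process whose need (2, 1) meets the free pool (2, 1) exactly on a resource it requests.
Walking it through:
  pool = (2, 1)
  foxtrot needs (2, 1) <= (2, 1) -> finishes; pool += (0, 2) = (2, 3)
  india needs (1, 3) <= (2, 3) -> finishes; pool += (0, 1) = (2, 4)
  bravo needs (2, 3) <= (2, 4) -> finishes; pool += (2, 1) = (4, 5)
  charlie needs (3, 2) <= (4, 5) -> finishes; pool += (3, 3) = (7, 8)


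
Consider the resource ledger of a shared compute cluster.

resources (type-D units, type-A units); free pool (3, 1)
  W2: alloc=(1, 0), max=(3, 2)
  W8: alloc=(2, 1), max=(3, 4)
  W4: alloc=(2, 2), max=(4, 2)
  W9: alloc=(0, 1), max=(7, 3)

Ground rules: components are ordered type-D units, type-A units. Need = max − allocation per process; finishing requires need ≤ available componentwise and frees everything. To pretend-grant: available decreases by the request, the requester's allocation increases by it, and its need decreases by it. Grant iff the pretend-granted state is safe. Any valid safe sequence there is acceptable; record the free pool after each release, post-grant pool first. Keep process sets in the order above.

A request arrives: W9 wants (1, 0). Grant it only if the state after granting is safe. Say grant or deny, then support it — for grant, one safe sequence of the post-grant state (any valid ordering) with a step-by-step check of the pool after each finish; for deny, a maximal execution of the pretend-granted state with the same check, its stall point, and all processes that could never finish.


GRANT. The post-grant state is safe; one safe sequence: W4, W8, W2, W9.
Key observation: the grant leaves (2, 1) free — enough for W4, whose release restarts the cascade.
Check on the post-grant state, step by step:
  pool = (2, 1)
  W4: need (2, 0) fits (2, 1); releases (2, 2), pool now (4, 3)
  W8: need (1, 3) fits (4, 3); releases (2, 1), pool now (6, 4)
  W2: need (2, 2) fits (6, 4); releases (1, 0), pool now (7, 4)
  W9: need (6, 2) fits (7, 4); releases (1, 1), pool now (8, 5)


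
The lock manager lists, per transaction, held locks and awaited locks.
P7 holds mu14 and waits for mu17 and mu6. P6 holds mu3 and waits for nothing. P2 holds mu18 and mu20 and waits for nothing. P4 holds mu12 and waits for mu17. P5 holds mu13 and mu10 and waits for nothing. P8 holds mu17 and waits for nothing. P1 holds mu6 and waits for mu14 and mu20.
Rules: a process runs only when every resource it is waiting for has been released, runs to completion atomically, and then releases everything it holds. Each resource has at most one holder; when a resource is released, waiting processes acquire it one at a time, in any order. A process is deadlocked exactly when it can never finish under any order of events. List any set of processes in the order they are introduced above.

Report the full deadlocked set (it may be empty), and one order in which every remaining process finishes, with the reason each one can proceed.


Deadlocked set: P7 and P1.
Key observation: the waits loop around P7 -> P1 -> P7 with no way out; no other process is dragged down with it.
The rest can finish in the order P8, P2, P5, P6, P4.
Verifying each step:
  P8 waits on nothing -> runs at once and releases mu17
  P2 waits on nothing -> runs at once and releases mu18 and mu20
  P5 waits on nothing -> runs at once and releases mu13 and mu10
  P6 waits on nothing -> runs at once and releases mu3
  P4: everything it awaited (mu17) is free; runs, freeing mu12


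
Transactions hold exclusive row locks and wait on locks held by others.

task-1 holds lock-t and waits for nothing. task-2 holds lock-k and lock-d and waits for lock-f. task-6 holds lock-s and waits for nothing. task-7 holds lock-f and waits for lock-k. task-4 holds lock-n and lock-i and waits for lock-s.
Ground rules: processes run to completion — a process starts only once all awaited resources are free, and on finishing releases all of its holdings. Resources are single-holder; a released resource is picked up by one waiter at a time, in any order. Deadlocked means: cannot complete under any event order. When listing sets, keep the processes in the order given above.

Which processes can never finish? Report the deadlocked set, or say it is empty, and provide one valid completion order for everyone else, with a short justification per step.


Deadlocked: task-2 and task-7.
Key observation: nobody on the ring task-2 -> task-7 -> task-2 can start until another member finishes, which never happens; no other process is dragged down with it.
The rest can finish in the order task-1, task-6, task-4.
Walking it through:
  run task-1 (it waits on nothing); releases lock-t
  run task-6 (it waits on nothing); releases lock-s
  task-4 waits on lock-s — all released -> runs and releases lock-n and lock-i


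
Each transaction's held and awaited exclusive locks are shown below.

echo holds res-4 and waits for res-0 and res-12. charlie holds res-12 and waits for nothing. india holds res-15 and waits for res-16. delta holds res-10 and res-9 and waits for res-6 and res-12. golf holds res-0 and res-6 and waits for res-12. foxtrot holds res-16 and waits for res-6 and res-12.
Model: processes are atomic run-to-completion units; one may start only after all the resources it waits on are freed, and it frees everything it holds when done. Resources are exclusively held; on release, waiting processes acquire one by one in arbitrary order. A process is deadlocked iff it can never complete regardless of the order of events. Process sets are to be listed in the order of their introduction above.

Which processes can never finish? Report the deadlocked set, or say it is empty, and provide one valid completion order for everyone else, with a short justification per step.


Nothing here is deadlocked.
Key observation: no waiting chain loops back on itself — every chain ends at a process that waits on nothing, so everyone eventually runs.
The rest can finish in the order charlie, golf, echo, foxtrot, india, delta.
Verifying each step:
  run charlie (it waits on nothing); releases res-12
  golf: everything it awaited (res-12) is free; runs, freeing res-0 and res-6
  echo: everything it awaited (res-0 and res-12) is free; runs, freeing res-4
  foxtrot: everything it awaited (res-6 and res-12) is free; runs, freeing res-16
  india: everything it awaited (res-16) is free; runs, freeing res-15
  delta: everything it awaited (res-6 and res-12) is free; runs, freeing res-10 and res-9


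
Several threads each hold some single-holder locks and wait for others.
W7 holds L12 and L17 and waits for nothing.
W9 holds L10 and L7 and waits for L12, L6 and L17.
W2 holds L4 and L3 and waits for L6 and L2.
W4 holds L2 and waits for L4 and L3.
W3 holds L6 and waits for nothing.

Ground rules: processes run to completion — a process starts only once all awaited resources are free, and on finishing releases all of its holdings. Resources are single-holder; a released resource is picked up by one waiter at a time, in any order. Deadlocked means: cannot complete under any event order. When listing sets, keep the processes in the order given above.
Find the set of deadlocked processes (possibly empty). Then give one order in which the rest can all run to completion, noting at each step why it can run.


Deadlocked set: W2 and W4.
Key observation: the wait chain closes on itself along W2 -> W4 -> W2; no other process is dragged down with it.
The rest can finish in the order W3, W7, W9.
Verifying each step:
  W3 waits on nothing -> runs at once and releases L6
  W7 waits on nothing -> runs at once and releases L12 and L17
  W9: everything it awaited (L12, L6 and L17) is free; runs, freeing L10 and L7


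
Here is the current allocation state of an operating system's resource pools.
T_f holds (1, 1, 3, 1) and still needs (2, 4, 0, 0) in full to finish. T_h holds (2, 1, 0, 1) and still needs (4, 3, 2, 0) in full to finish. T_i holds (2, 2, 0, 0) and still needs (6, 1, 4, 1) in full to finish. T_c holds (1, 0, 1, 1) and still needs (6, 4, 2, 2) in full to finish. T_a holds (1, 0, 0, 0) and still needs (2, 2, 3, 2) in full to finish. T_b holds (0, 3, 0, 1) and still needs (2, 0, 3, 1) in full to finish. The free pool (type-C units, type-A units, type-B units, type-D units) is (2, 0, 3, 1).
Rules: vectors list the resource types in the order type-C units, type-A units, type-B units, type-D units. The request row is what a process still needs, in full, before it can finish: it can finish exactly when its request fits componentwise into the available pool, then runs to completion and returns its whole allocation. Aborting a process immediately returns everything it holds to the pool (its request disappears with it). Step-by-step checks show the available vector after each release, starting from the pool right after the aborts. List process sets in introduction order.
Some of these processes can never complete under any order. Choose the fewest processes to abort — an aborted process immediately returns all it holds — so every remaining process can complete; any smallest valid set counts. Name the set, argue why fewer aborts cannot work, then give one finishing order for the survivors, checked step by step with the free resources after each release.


The answer: abort T_h.
Key observation: T_f had no path to completion before; after the abort of T_h ((2, 1, 0, 1) returned), step 2 is where it fits.
Why nothing smaller works: aborting no one leaves the state deadlocked as given.
Survivors finish in the order: T_b, T_f, T_a, T_c, T_i. Check, step by step (pool after the aborts first):
  pool = (4, 1, 3, 2)
  T_b: need (2, 0, 3, 1) fits (4, 1, 3, 2); releases (0, 3, 0, 1), pool now (4, 4, 3, 3)
  T_f: need (2, 4, 0, 0) fits (4, 4, 3, 3); releases (1, 1, 3, 1), pool now (5, 5, 6, 4)
  T_a: need (2, 2, 3, 2) fits (5, 5, 6, 4); releases (1, 0, 0, 0), pool now (6, 5, 6, 4)
  T_c: need (6, 4, 2, 2) fits (6, 5, 6, 4); releases (1, 0, 1, 1), pool now (7, 5, 7, 5)
  T_i: need (6, 1, 4, 1) fits (7, 5, 7, 5); releases (2, 2, 0, 0), pool now (9, 7, 7, 5)


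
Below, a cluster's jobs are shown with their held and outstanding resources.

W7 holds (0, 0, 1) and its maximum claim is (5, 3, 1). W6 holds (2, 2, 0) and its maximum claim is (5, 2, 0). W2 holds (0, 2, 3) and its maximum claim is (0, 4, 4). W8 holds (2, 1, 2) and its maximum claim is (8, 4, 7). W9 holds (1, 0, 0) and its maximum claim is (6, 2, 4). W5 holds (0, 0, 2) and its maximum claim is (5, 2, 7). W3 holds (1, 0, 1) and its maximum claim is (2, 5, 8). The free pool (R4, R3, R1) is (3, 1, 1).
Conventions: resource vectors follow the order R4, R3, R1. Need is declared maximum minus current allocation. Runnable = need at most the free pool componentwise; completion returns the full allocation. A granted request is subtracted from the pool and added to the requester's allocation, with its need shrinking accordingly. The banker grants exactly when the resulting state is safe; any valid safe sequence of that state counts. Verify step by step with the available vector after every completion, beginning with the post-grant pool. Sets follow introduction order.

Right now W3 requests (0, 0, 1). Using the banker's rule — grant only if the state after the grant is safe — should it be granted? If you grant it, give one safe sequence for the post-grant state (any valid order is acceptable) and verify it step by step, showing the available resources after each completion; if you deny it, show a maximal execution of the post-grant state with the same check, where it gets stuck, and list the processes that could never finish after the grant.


DENY. Granting would leave the state unsafe.
Key observation: once W6, W7, W2, W9 finish, the pool peaks at (6, 5, 4) — and every remaining process still needs more R1 than that.
On the post-grant state, W6, W7, W2, W9 is a maximal run — nothing extends it. Check, step by step:
  pool = (3, 1, 0)
  W6 needs (3, 0, 0) <= (3, 1, 0) -> finishes; pool += (2, 2, 0) = (5, 3, 0)
  W7 needs (5, 3, 0) <= (5, 3, 0) -> finishes; pool += (0, 0, 1) = (5, 3, 1)
  W2 needs (0, 2, 1) <= (5, 3, 1) -> finishes; pool += (0, 2, 3) = (5, 5, 4)
  W9 needs (5, 2, 4) <= (5, 5, 4) -> finishes; pool += (1, 0, 0) = (6, 5, 4)
  W8 cannot run: need (6, 3, 5) vs free (6, 5, 4) (insufficient R1)
  W5 cannot run: need (5, 2, 5) vs free (6, 5, 4) (insufficient R1)
  W3 cannot run: need (1, 5, 6) vs free (6, 5, 4) (insufficient R1)
Had the request been granted, W8, W5 and W3 could never finish.


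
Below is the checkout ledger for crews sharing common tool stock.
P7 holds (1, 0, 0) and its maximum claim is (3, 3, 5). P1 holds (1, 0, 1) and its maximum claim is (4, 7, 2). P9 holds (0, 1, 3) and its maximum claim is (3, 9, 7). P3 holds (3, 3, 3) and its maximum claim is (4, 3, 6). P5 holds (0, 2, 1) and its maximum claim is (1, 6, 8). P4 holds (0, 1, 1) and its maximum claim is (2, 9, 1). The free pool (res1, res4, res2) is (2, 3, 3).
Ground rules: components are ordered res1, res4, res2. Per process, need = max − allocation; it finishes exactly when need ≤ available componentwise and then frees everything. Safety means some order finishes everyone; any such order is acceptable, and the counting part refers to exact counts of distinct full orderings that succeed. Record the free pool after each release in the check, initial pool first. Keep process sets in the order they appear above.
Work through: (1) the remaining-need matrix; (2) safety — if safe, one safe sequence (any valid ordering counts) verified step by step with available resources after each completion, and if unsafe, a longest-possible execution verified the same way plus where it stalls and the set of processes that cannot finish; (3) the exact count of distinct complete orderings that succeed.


(1) Remaining need (order res1, res4, res2):
  P7: (2, 3, 5)
  P1: (3, 7, 1)
  P9: (3, 8, 4)
  P3: (1, 0, 3)
  P5: (1, 4, 7)
  P4: (2, 8, 0)
(2) The state is UNSAFE.
Key observation: after P3, P7 the pool peaks at (6, 6, 6), and each blocked process is short somewhere: P1 on res4; P9 on res4; P5 on res2; P4 on res4.
The run P3, P7 cannot be extended any further. Check, step by step:
  pool = (2, 3, 3)
  run P3 (needs (1, 0, 3), free (2, 3, 3)); after release of (3, 3, 3) the pool is (5, 6, 6)
  run P7 (needs (2, 3, 5), free (5, 6, 6)); after release of (1, 0, 0) the pool is (6, 6, 6)
  blocked: P1 wants (3, 7, 1), pool (6, 6, 6) — not enough res4
  blocked: P9 wants (3, 8, 4), pool (6, 6, 6) — not enough res4
  blocked: P5 wants (1, 4, 7), pool (6, 6, 6) — not enough res2
  blocked: P4 wants (2, 8, 0), pool (6, 6, 6) — not enough res4
Permanently blocked: P1, P9, P5 and P4.
(3) Exactly 0 of the possible complete orderings are safe sequences.


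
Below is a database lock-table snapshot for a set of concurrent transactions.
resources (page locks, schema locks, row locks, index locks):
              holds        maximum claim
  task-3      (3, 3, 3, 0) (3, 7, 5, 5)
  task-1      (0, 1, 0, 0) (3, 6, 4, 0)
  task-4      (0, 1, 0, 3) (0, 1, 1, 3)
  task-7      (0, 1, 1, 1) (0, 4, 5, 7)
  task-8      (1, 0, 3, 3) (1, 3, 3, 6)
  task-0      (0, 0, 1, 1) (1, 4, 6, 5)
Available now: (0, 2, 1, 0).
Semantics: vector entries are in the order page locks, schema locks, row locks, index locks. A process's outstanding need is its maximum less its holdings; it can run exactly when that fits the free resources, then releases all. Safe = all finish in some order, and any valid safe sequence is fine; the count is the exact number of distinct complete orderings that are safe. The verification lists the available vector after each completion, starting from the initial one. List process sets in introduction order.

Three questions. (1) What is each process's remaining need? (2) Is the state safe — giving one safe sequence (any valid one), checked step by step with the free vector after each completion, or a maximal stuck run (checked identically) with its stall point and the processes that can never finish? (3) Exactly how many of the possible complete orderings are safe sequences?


(1) Need matrix, components ordered page locks, schema locks, row locks, index locks:
  task-3: (0, 4, 2, 5)
  task-1: (3, 5, 4, 0)
  task-4: (0, 0, 1, 0)
  task-7: (0, 3, 4, 6)
  task-8: (0, 3, 0, 3)
  task-0: (1, 4, 5, 4)
(2) SAFE, for example via the order task-4, task-8, task-7, task-0, task-3, task-1.
Key observation: the first exact fit in this order is task-4 — it needs (0, 0, 1, 0) with (0, 2, 1, 0) free, meeting a requested resource to the last unit.
Check, step by step:
  pool = (0, 2, 1, 0)
  task-4: need (0, 0, 1, 0) fits (0, 2, 1, 0); releases (0, 1, 0, 3), pool now (0, 3, 1, 3)
  task-8: need (0, 3, 0, 3) fits (0, 3, 1, 3); releases (1, 0, 3, 3), pool now (1, 3, 4, 6)
  task-7: need (0, 3, 4, 6) fits (1, 3, 4, 6); releases (0, 1, 1, 1), pool now (1, 4, 5, 7)
  task-0: need (1, 4, 5, 4) fits (1, 4, 5, 7); releases (0, 0, 1, 1), pool now (1, 4, 6, 8)
  task-3: need (0, 4, 2, 5) fits (1, 4, 6, 8); releases (3, 3, 3, 0), pool now (4, 7, 9, 8)
  task-1: need (3, 5, 4, 0) fits (4, 7, 9, 8); releases (0, 1, 0, 0), pool now (4, 8, 9, 8)
(3) The exact count: 3 of the possible complete orderings are safe sequences.


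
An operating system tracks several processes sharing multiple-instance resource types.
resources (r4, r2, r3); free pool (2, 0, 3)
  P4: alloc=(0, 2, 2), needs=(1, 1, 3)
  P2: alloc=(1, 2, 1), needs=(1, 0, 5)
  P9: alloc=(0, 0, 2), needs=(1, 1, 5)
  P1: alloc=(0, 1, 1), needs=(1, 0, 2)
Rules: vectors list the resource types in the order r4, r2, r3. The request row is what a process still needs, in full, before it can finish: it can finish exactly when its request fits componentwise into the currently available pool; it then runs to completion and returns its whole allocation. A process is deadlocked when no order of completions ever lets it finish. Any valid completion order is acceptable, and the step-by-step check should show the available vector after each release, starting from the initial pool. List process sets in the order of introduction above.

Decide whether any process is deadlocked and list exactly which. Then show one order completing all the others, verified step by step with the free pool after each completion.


The deadlocked set is empty.
Key observation: the pool covers P1 at once, and every later process fits after earlier releases.
One completion order for the rest: P1, P4, P2, P9. Verifying each step:
  pool = (2, 0, 3)
  run P1 (needs (1, 0, 2), free (2, 0, 3)); after release of (0, 1, 1) the pool is (2, 1, 4)
  run P4 (needs (1, 1, 3), free (2, 1, 4)); after release of (0, 2, 2) the pool is (2, 3, 6)
  run P2 (needs (1, 0, 5), free (2, 3, 6)); after release of (1, 2, 1) the pool is (3, 5, 7)
  run P9 (needs (1, 1, 5), free (3, 5, 7)); after release of (0, 0, 2) the pool is (3, 5, 9)


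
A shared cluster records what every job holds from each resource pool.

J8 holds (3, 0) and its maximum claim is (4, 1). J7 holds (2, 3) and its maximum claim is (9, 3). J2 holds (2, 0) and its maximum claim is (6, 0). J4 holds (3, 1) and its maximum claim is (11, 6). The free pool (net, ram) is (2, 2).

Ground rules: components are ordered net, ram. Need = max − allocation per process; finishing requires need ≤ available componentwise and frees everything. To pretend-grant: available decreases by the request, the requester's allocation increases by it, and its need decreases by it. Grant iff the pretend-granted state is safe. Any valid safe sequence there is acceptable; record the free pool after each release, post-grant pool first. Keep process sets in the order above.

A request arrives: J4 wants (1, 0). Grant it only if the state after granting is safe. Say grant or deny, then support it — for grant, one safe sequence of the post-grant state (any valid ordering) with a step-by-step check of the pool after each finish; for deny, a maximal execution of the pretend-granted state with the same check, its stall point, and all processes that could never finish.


DENY: after the grant no complete ordering would exist.
Key observation: once J8, J2 finish, the pool peaks at (6, 2) — and every remaining process still needs more net than that.
On the post-grant state, J8, J2 is a maximal run — nothing extends it. Verifying each step:
  pool = (1, 2)
  run J8 (needs (1, 1), free (1, 2)); after release of (3, 0) the pool is (4, 2)
  run J2 (needs (4, 0), free (4, 2)); after release of (2, 0) the pool is (6, 2)
  blocked: J7 wants (7, 0), pool (6, 2) — not enough net
  blocked: J4 wants (7, 5), pool (6, 2) — not enough net and ram
Processes that could never finish after the grant: J7 and J4.


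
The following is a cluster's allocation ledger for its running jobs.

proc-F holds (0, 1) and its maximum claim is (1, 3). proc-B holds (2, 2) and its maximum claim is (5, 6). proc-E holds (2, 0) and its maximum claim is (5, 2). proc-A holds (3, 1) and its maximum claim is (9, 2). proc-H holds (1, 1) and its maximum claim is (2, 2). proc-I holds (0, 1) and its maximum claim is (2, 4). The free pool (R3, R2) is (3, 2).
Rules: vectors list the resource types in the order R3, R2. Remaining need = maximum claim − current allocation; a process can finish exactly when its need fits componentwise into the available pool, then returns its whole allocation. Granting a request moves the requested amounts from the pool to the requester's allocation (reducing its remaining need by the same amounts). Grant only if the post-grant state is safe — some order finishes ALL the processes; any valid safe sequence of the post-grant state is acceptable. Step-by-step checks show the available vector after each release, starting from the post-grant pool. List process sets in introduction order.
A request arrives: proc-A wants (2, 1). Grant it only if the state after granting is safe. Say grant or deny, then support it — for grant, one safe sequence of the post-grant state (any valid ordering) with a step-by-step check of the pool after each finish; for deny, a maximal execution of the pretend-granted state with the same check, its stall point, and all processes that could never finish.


DENY — the pretend-granted state is unsafe.
Key observation: the pool after proc-H, proc-F, proc-I is (2, 4); every surviving request exceeds it in R3, so progress ends there.
Pretend the grant happened; the run proc-H, proc-F, proc-I goes as far as possible. Step-by-step check:
  pool = (1, 1)
  run proc-H (needs (1, 1), free (1, 1)); after release of (1, 1) the pool is (2, 2)
  run proc-F (needs (1, 2), free (2, 2)); after release of (0, 1) the pool is (2, 3)
  run proc-I (needs (2, 3), free (2, 3)); after release of (0, 1) the pool is (2, 4)
  proc-B cannot run: need (3, 4) vs free (2, 4) (insufficient R3)
  proc-E cannot run: need (3, 2) vs free (2, 4) (insufficient R3)
  proc-A cannot run: need (4, 0) vs free (2, 4) (insufficient R3)
Post-grant, the permanently blocked set is proc-B, proc-E and proc-A.


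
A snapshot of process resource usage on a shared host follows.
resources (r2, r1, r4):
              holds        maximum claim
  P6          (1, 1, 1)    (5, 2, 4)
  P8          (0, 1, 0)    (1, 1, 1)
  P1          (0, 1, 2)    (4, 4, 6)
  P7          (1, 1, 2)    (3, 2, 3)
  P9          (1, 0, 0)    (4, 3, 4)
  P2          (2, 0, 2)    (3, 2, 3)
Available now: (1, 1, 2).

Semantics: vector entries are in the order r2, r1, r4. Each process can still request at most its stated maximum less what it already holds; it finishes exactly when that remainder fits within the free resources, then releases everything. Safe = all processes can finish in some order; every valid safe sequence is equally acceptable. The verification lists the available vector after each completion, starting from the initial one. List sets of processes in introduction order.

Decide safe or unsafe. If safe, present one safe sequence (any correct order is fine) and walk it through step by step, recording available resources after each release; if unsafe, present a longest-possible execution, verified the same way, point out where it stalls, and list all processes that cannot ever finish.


SAFE. One safe sequence: P8, P2, P7, P9, P1, P6.
Key observation: the order's first zero-slack moment is P8 ((1, 0, 1) needed, (1, 1, 2) free — a requested resource with nothing to spare).
Step-by-step check:
  pool = (1, 1, 2)
  P8: need (1, 0, 1) fits (1, 1, 2); releases (0, 1, 0), pool now (1, 2, 2)
  P2: need (1, 2, 1) fits (1, 2, 2); releases (2, 0, 2), pool now (3, 2, 4)
  P7: need (2, 1, 1) fits (3, 2, 4); releases (1, 1, 2), pool now (4, 3, 6)
  P9: need (3, 3, 4) fits (4, 3, 6); releases (1, 0, 0), pool now (5, 3, 6)
  P1: need (4, 3, 4) fits (5, 3, 6); releases (0, 1, 2), pool now (5, 4, 8)
  P6: need (4, 1, 3) fits (5, 4, 8); releases (1, 1, 1), pool now (6, 5, 9)


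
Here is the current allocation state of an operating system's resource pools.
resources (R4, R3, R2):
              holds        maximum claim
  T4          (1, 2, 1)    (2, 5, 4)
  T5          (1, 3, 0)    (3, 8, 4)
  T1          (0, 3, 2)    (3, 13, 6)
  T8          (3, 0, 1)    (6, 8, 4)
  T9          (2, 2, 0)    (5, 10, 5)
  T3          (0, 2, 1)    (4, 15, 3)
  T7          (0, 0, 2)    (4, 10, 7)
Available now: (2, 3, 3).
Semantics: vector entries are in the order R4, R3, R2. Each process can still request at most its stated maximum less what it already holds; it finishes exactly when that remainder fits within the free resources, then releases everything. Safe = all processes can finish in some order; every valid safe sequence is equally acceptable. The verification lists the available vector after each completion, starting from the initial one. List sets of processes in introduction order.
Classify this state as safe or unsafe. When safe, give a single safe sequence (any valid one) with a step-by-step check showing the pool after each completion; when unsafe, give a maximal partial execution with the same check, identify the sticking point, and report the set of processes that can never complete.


SAFE. One safe sequence: T4, T5, T8, T9, T7, T1, T3.
Key observation: the first exact fit in this order is T4 — it needs (1, 3, 3) with (2, 3, 3) free, meeting a requested resource to the last unit.
Step-by-step check:
  pool = (2, 3, 3)
  run T4 (needs (1, 3, 3), free (2, 3, 3)); after release of (1, 2, 1) the pool is (3, 5, 4)
  run T5 (needs (2, 5, 4), free (3, 5, 4)); after release of (1, 3, 0) the pool is (4, 8, 4)
  run T8 (needs (3, 8, 3), free (4, 8, 4)); after release of (3, 0, 1) the pool is (7, 8, 5)
  run T9 (needs (3, 8, 5), free (7, 8, 5)); after release of (2, 2, 0) the pool is (9, 10, 5)
  run T7 (needs (4, 10, 5), free (9, 10, 5)); after release of (0, 0, 2) the pool is (9, 10, 7)
  run T1 (needs (3, 10, 4), free (9, 10, 7)); after release of (0, 3, 2) the pool is (9, 13, 9)
  run T3 (needs (4, 13, 2), free (9, 13, 9)); after release of (0, 2, 1) the pool is (9, 15, 10)


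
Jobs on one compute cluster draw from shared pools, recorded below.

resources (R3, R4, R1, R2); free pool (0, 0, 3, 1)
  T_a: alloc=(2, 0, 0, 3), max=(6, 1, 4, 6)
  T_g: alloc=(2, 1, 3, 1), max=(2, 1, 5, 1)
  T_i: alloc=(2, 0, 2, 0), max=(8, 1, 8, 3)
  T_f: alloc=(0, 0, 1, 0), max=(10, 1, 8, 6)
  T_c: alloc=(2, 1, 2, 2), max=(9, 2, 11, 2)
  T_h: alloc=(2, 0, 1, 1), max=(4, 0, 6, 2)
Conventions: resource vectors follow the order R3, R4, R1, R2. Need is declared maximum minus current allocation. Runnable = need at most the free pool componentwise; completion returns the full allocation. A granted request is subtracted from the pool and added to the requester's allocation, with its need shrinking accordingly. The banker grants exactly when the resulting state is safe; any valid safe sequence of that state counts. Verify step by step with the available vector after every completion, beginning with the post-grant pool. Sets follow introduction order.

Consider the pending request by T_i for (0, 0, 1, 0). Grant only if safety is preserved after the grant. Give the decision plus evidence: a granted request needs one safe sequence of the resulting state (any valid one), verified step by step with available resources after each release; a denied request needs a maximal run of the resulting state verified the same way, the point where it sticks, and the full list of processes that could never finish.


GRANT — the state after the grant stays safe, e.g. via T_g, T_h, T_a, T_i, T_c, T_f.
Key observation: (0, 0, 2, 1) free after granting still covers T_g first, and each release covers the next.
Check on the post-grant state, step by step:
  pool = (0, 0, 2, 1)
  T_g: need (0, 0, 2, 0) fits (0, 0, 2, 1); releases (2, 1, 3, 1), pool now (2, 1, 5, 2)
  T_h: need (2, 0, 5, 1) fits (2, 1, 5, 2); releases (2, 0, 1, 1), pool now (4, 1, 6, 3)
  T_a: need (4, 1, 4, 3) fits (4, 1, 6, 3); releases (2, 0, 0, 3), pool now (6, 1, 6, 6)
  T_i: need (6, 1, 5, 3) fits (6, 1, 6, 6); releases (2, 0, 3, 0), pool now (8, 1, 9, 6)
  T_c: need (7, 1, 9, 0) fits (8, 1, 9, 6); releases (2, 1, 2, 2), pool now (10, 2, 11, 8)
  T_f: need (10, 1, 7, 6) fits (10, 2, 11, 8); releases (0, 0, 1, 0), pool now (10, 2, 12, 8)


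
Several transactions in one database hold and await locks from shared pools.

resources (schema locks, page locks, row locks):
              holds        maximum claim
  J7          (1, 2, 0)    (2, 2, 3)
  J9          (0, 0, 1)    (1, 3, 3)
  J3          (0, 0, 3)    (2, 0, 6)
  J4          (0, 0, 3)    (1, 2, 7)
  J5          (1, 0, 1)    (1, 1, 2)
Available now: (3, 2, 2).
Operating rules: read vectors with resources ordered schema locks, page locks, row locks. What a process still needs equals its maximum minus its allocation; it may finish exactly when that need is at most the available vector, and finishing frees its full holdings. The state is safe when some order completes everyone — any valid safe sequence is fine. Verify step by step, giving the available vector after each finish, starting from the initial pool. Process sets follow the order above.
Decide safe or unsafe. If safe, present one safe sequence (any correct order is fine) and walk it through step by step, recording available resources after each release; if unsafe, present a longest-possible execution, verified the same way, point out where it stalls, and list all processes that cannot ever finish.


SAFE, for example via the order J5, J3, J7, J4, J9.
Key observation: the first exact fit in this order is J3 — it needs (2, 0, 3) with (4, 2, 3) free, meeting a requested resource to the last unit.
Step-by-step check:
  pool = (3, 2, 2)
  J5: need (0, 1, 1) fits (3, 2, 2); releases (1, 0, 1), pool now (4, 2, 3)
  J3: need (2, 0, 3) fits (4, 2, 3); releases (0, 0, 3), pool now (4, 2, 6)
  J7: need (1, 0, 3) fits (4, 2, 6); releases (1, 2, 0), pool now (5, 4, 6)
  J4: need (1, 2, 4) fits (5, 4, 6); releases (0, 0, 3), pool now (5, 4, 9)
  J9: need (1, 3, 2) fits (5, 4, 9); releases (0, 0, 1), pool now (5, 4, 10)


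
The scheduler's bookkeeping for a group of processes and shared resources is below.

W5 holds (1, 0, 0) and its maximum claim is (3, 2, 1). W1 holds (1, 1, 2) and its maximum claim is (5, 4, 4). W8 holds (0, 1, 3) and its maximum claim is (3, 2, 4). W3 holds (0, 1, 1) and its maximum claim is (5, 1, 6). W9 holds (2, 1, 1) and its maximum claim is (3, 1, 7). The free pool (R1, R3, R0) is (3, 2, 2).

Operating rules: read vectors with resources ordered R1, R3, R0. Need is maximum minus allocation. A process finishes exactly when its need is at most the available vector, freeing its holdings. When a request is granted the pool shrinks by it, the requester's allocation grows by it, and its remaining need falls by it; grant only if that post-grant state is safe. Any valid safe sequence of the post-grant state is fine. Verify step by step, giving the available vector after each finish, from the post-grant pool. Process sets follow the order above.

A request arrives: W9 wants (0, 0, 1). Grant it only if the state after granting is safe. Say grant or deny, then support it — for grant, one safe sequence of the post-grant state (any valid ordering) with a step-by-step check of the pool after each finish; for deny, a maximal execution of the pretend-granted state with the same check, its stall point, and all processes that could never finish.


GRANT. The post-grant state is safe; one safe sequence: W5, W8, W1, W3, W9.
Key observation: the grant leaves (3, 2, 1) free — enough for W5, whose release restarts the cascade.
Step-by-step check of the post-grant state:
  pool = (3, 2, 1)
  W5: need (2, 2, 1) fits (3, 2, 1); releases (1, 0, 0), pool now (4, 2, 1)
  W8: need (3, 1, 1) fits (4, 2, 1); releases (0, 1, 3), pool now (4, 3, 4)
  W1: need (4, 3, 2) fits (4, 3, 4); releases (1, 1, 2), pool now (5, 4, 6)
  W3: need (5, 0, 5) fits (5, 4, 6); releases (0, 1, 1), pool now (5, 5, 7)
  W9: need (1, 0, 5) fits (5, 5, 7); releases (2, 1, 2), pool now (7, 6, 9)


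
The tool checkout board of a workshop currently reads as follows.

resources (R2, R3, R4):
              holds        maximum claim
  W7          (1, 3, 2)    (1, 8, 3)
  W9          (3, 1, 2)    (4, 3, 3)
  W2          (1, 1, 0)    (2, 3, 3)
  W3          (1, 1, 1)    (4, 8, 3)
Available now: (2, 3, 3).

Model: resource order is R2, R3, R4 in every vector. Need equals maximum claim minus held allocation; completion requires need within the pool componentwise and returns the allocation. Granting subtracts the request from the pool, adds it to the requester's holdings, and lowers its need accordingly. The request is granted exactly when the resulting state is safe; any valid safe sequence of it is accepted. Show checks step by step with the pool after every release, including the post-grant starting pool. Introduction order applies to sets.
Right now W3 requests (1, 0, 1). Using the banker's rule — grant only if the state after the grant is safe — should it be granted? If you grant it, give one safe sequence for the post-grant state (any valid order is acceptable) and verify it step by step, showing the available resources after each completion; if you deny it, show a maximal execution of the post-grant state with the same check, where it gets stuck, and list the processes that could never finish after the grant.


GRANT. The post-grant state is safe; one safe sequence: W9, W2, W7, W3.
Key observation: after the grant the pool drops to (1, 3, 2), which still lets W9 finish first and unwind the rest.
Check on the post-grant state, step by step:
  pool = (1, 3, 2)
  run W9 (needs (1, 2, 1), free (1, 3, 2)); after release of (3, 1, 2) the pool is (4, 4, 4)
  run W2 (needs (1, 2, 3), free (4, 4, 4)); after release of (1, 1, 0) the pool is (5, 5, 4)
  run W7 (needs (0, 5, 1), free (5, 5, 4)); after release of (1, 3, 2) the pool is (6, 8, 6)
  run W3 (needs (2, 7, 1), free (6, 8, 6)); after release of (2, 1, 2) the pool is (8, 9, 8)


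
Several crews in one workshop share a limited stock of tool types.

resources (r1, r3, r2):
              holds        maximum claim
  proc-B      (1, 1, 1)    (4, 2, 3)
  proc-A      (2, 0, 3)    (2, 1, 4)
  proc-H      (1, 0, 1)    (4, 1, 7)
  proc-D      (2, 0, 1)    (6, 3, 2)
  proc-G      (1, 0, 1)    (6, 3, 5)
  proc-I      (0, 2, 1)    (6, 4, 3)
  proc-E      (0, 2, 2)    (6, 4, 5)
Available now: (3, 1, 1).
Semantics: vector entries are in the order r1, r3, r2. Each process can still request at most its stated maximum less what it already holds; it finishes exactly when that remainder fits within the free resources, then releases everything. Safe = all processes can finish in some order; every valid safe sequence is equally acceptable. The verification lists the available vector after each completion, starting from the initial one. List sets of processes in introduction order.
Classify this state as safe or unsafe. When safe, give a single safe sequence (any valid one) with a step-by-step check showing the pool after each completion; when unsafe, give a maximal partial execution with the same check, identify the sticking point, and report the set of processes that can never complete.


SAFE, for example via the order proc-A, proc-B, proc-E, proc-D, proc-H, proc-G, proc-I.
Key observation: proc-A marks the first exact bind of the order: its need (0, 1, 1) fits the free (3, 1, 1) with zero slack on a requested resource.
Check, step by step:
  pool = (3, 1, 1)
  run proc-A (needs (0, 1, 1), free (3, 1, 1)); after release of (2, 0, 3) the pool is (5, 1, 4)
  run proc-B (needs (3, 1, 2), free (5, 1, 4)); after release of (1, 1, 1) the pool is (6, 2, 5)
  run proc-E (needs (6, 2, 3), free (6, 2, 5)); after release of (0, 2, 2) the pool is (6, 4, 7)
  run proc-D (needs (4, 3, 1), free (6, 4, 7)); after release of (2, 0, 1) the pool is (8, 4, 8)
  run proc-H (needs (3, 1, 6), free (8, 4, 8)); after release of (1, 0, 1) the pool is (9, 4, 9)
  run proc-G (needs (5, 3, 4), free (9, 4, 9)); after release of (1, 0, 1) the pool is (10, 4, 10)
  run proc-I (needs (6, 2, 2), free (10, 4, 10)); after release of (0, 2, 1) the pool is (10, 6, 11)


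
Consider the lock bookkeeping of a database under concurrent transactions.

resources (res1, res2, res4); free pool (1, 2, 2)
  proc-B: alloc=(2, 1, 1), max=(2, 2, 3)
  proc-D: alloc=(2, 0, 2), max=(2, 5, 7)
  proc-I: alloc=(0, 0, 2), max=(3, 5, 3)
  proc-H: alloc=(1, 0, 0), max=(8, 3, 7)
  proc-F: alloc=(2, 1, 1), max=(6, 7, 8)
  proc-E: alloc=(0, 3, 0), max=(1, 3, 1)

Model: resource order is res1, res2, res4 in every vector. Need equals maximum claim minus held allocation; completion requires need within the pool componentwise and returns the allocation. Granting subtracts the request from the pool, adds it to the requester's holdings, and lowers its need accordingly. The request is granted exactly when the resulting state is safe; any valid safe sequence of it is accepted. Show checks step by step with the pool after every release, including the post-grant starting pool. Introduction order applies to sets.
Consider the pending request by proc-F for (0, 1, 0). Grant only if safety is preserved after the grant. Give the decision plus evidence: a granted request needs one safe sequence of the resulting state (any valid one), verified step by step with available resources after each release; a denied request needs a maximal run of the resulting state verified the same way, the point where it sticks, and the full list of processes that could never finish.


GRANT: granting preserves safety; a valid post-grant sequence is proc-E, proc-B, proc-I, proc-D, proc-F, proc-H.
Key observation: (1, 1, 2) free after granting still covers proc-E first, and each release covers the next.
Step-by-step check of the post-grant state:
  pool = (1, 1, 2)
  run proc-E (needs (1, 0, 1), free (1, 1, 2)); after release of (0, 3, 0) the pool is (1, 4, 2)
  run proc-B (needs (0, 1, 2), free (1, 4, 2)); after release of (2, 1, 1) the pool is (3, 5, 3)
  run proc-I (needs (3, 5, 1), free (3, 5, 3)); after release of (0, 0, 2) the pool is (3, 5, 5)
  run proc-D (needs (0, 5, 5), free (3, 5, 5)); after release of (2, 0, 2) the pool is (5, 5, 7)
  run proc-F (needs (4, 5, 7), free (5, 5, 7)); after release of (2, 2, 1) the pool is (7, 7, 8)
  run proc-H (needs (7, 3, 7), free (7, 7, 8)); after release of (1, 0, 0) the pool is (8, 7, 8)
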